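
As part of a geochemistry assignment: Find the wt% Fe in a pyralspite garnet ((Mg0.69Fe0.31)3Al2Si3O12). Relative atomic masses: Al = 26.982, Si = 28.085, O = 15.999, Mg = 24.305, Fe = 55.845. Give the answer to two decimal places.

12.01 weight percent

Molar mass of (Mg0.69Fe0.31)3Al2Si3O12: 2.07·24.305 + 0.93·55.845 + 2·26.982 + 3·28.085 + 12·15.999 = 432.454 g/mol.
Mass of Fe per formula unit: 0.93 × 55.845 = 51.936 g.
Weight fraction Fe = 51.936 / 432.454 = 0.1201.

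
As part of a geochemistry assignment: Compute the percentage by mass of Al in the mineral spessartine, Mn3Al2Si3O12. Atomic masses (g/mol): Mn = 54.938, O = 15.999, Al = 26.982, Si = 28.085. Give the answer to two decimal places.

10.90 mass %

Formula mass = 3×54.938 + 2×26.982 + 3×28.085 + 12×15.999 = 495.021 g/mol, of which 53.964 g is Al.
So Al makes up 53.964/495.021 = 0.1090 of the mass, i.e. 10.90%.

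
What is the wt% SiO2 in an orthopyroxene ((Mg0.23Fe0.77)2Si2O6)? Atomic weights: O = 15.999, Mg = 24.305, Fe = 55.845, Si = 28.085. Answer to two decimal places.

Molar mass of (Mg0.23Fe0.77)2Si2O6 = 0.46×24.305 + 1.54×55.845 + 2×28.085 + 6×15.999 = 249.346 g/mol.
Each formula unit contains 2 Si, equivalent to 2/1 = 2.0000 mol SiO2.
M(SiO2) = 1×28.085 + 2×15.999 = 60.083 g/mol.
Mass of SiO2 per formula unit = 2.0000 × 60.083 = 120.166 g.
SiO2 wt% = 120.166 / 249.346 × 100 = 48.19%.

48.19 wt%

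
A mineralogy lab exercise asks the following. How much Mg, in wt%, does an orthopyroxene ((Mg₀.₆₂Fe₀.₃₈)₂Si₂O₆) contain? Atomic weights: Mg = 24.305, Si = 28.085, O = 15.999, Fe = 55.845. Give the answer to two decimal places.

13.41 wt%

Molar mass of (Mg₀.₆₂Fe₀.₃₈)₂Si₂O₆: 1.24×24.305 + 0.76×55.845 + 2×28.085 + 6×15.999 = 224.744 g/mol.
Mass of Mg per formula unit: 1.24 × 24.305 = 30.138 g.
Weight fraction Mg = 30.138 / 224.744 = 0.1341.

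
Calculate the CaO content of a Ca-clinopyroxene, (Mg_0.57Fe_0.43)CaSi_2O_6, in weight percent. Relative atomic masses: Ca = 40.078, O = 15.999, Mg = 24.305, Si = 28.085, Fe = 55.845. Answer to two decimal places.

Molar mass of (Mg_0.57Fe_0.43)CaSi_2O_6 = 0.57·24.305 + 0.43·55.845 + 1·40.078 + 2·28.085 + 6·15.999 = 230.109 g/mol.
Each formula unit contains 1 Ca, equivalent to 1/1 = 1.0000 mol CaO.
M(CaO) = 1×40.078 + 1×15.999 = 56.077 g/mol.
Mass of CaO per formula unit = 1.0000 × 56.077 = 56.077 g.
CaO wt% = 56.077 / 230.109 × 100 = 24.37%.

24.37 wt%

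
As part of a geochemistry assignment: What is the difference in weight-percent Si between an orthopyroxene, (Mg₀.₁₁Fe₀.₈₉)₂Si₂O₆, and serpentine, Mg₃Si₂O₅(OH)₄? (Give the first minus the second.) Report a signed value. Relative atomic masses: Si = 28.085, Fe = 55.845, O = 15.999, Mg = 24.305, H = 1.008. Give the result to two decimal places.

First mineral: 56.170 g Si in 256.915 g formula = 21.86 wt% Si.
Second mineral: 56.170 g Si in 277.108 g formula = 20.27 wt% Si.
21.86% − 20.27% gives a difference of 1.59 percentage points.

1.59 percentage points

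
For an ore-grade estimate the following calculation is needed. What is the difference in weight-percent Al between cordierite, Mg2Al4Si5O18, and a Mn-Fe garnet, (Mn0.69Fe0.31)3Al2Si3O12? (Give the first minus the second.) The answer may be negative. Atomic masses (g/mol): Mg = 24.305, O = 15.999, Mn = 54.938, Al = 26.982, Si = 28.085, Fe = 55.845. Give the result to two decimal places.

First mineral: 107.928 g Al in 584.945 g formula = 18.45 wt% Al.
Second mineral: 53.964 g Al in 495.865 g formula = 10.88 wt% Al.
18.45% − 10.88% gives a difference of 7.57 percentage points.

7.57 percentage points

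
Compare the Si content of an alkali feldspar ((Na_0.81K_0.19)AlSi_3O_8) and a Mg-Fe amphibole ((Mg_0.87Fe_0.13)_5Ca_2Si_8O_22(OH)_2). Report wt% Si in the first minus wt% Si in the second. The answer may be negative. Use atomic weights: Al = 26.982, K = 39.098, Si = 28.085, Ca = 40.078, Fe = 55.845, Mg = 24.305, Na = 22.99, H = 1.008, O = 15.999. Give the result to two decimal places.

4.78 percentage points

M((Na_0.81K_0.19)AlSi_3O_8) = 265.280 g/mol, so wt% Si = 84.255/265.280 × 100 = 31.76%.
M((Mg_0.87Fe_0.13)_5Ca_2Si_8O_22(OH)_2) = 832.854 g/mol, so wt% Si = 224.680/832.854 × 100 = 26.98%.
31.76 − 26.98 = 4.78 pp.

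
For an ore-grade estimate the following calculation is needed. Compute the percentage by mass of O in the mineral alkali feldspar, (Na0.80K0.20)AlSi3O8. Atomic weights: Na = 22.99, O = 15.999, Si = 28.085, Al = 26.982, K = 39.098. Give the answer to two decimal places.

M((Na0.80K0.20)AlSi3O8) = 265.441 g/mol.
O contributes 8 × 15.999 = 127.992 g per mole.
127.992/265.441 = 0.4822 → 48.22%.

48.22 mass %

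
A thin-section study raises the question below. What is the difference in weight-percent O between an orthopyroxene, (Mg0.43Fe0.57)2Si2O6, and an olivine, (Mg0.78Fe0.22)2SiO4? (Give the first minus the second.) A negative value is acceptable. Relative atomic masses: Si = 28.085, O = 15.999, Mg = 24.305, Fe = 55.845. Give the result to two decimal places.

-0.85 percentage points

M((Mg0.43Fe0.57)2Si2O6) = 236.730 g/mol, so wt% O = 95.994/236.730 × 100 = 40.55%.
M((Mg0.78Fe0.22)2SiO4) = 154.569 g/mol, so wt% O = 63.996/154.569 × 100 = 41.40%.
40.55 − 41.40 = -0.85 pp.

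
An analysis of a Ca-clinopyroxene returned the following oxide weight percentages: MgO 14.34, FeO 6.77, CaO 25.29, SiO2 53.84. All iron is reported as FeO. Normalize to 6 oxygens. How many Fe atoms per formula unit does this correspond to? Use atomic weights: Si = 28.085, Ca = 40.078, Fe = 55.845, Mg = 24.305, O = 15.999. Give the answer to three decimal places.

MgO (M=40.304): mol = 0.35580; Mg = 0.35580, O = 0.35580.
FeO (M=71.844): mol = 0.09423; Fe = 0.09423, O = 0.09423.
CaO (M=56.077): mol = 0.45099; Ca = 0.45099, O = 0.45099.
SiO2 (M=60.083): mol = 0.89609; Si = 0.89609, O = 1.79218.
ΣO = 2.69320; factor = 6/ΣO = 2.22783.
Fe apfu = 0.09423 × 2.22783 = 0.210.

0.210 Fe apfu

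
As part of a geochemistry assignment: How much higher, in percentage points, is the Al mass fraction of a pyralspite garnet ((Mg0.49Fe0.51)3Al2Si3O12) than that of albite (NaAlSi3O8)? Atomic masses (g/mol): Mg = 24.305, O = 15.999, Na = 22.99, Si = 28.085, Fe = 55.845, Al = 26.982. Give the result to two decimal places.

1.67 percentage points

Al in (Mg0.49Fe0.51)3Al2Si3O12: molar mass 451.378 g/mol; 2×26.982 = 53.964 g → 11.96 wt%.
Al in NaAlSi3O8: molar mass 262.219 g/mol; 1×26.982 = 26.982 g → 10.29 wt%.
Difference = 11.96 − 10.29 = 1.67 percentage points.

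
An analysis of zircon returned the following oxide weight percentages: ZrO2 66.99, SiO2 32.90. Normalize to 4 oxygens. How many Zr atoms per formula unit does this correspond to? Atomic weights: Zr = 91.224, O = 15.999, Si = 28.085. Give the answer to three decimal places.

ZrO2 (M=123.222): mol = 0.54365; Zr = 0.54365, O = 1.08730.
SiO2 (M=60.083): mol = 0.54758; Si = 0.54758, O = 1.09516.
ΣO = 2.18246; factor = 4/ΣO = 1.83279.
Zr apfu = 0.54365 × 1.83279 = 0.996.

0.996 Zr apfu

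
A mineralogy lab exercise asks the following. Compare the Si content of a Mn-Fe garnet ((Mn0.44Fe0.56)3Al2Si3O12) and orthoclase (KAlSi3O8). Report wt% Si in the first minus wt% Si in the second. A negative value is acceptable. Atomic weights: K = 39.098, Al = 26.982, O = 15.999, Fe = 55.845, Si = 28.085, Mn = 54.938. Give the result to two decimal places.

-13.30 percentage points

First mineral: 84.255 g Si in 496.545 g formula = 16.97 wt% Si.
Second mineral: 84.255 g Si in 278.327 g formula = 30.27 wt% Si.
16.97% − 30.27% gives a difference of -13.30 percentage points.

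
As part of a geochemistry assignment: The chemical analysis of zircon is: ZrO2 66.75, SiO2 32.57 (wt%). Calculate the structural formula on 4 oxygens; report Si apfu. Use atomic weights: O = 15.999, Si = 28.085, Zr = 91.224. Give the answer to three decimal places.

1.000 Si apfu

ZrO2 (M=123.222): mol = 0.54171; Zr = 0.54171, O = 1.08342.
SiO2 (M=60.083): mol = 0.54208; Si = 0.54208, O = 1.08416.
ΣO = 2.16758; factor = 4/ΣO = 1.84538.
Si apfu = 0.54208 × 1.84538 = 1.000.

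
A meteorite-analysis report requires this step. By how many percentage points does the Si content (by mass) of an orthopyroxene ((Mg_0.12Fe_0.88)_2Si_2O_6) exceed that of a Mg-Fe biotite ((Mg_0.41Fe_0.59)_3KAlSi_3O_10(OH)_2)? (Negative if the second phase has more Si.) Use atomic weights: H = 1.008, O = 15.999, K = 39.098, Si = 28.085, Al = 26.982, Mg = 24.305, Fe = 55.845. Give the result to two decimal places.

Si in (Mg_0.12Fe_0.88)_2Si_2O_6: molar mass 256.284 g/mol; 2×28.085 = 56.170 g → 21.92 wt%.
Si in (Mg_0.41Fe_0.59)_3KAlSi_3O_10(OH)_2: molar mass 473.080 g/mol; 3×28.085 = 84.255 g → 17.81 wt%.
Difference = 21.92 − 17.81 = 4.11 percentage points.

4.11 percentage points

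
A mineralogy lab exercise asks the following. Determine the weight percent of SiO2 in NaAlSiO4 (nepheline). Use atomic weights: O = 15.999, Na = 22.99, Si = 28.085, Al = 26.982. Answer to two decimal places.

Molar mass of NaAlSiO4 = 1*22.99 + 1*26.982 + 1*28.085 + 4*15.999 = 142.053 g/mol.
Each formula unit contains 1 Si, equivalent to 1/1 = 1.0000 mol SiO2.
M(SiO2) = 1×28.085 + 2×15.999 = 60.083 g/mol.
Mass of SiO2 per formula unit = 1.0000 × 60.083 = 60.083 g.
SiO2 wt% = 60.083 / 142.053 × 100 = 42.30%.

42.30 wt%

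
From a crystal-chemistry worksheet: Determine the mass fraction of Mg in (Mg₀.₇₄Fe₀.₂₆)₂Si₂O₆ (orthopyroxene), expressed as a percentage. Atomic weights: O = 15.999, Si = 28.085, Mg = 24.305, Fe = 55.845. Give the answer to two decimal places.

M((Mg₀.₇₄Fe₀.₂₆)₂Si₂O₆) = 217.175 g/mol.
Mg contributes 1.48 × 24.305 = 35.971 g per mole.
35.971/217.175 = 0.1656 → 16.56%.

16.56 weight percent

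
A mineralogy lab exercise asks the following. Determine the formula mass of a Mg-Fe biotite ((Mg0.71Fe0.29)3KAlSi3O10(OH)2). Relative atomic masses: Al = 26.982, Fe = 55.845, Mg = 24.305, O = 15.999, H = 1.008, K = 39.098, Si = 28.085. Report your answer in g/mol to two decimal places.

M = 2.13*24.305 + 0.87*55.845 + 1*39.098 + 1*26.982 + 3*28.085 + 12*15.999 + 2*1.008

444.69 g/mol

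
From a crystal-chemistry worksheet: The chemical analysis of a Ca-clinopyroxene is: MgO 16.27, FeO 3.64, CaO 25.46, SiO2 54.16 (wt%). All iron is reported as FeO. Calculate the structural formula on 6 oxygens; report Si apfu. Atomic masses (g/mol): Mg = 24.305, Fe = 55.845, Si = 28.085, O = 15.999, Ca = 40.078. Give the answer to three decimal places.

1.995 Si apfu

MgO: 16.27/40.304 = 0.40368 mol → 0.40368 mol Mg, 0.40368 mol O.
FeO: 3.64/71.844 = 0.05067 mol → 0.05067 mol Fe, 0.05067 mol O.
CaO: 25.46/56.077 = 0.45402 mol → 0.45402 mol Ca, 0.45402 mol O.
SiO2: 54.16/60.083 = 0.90142 mol → 0.90142 mol Si, 1.80284 mol O.
Total oxygen = 2.71121 mol. Normalization factor = 6/2.71121 = 2.21303.
Si per 6 O = 0.90142 × 2.21303 = 1.995.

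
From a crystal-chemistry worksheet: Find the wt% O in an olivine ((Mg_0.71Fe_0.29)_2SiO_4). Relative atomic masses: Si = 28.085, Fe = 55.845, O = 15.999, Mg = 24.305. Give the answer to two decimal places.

40.25 mass %

Formula mass = 1.42*24.305 + 0.58*55.845 + 1*28.085 + 4*15.999 = 158.984 g/mol, of which 63.996 g is O.
So O makes up 63.996/158.984 = 0.4025 of the mass, i.e. 40.25%.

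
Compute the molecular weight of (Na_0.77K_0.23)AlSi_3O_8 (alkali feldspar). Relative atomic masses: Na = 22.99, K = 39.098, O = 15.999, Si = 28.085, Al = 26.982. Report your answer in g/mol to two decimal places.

265.92 g/mol

M = 0.77(22.99) + 0.23(39.098) + 1(26.982) + 3(28.085) + 8(15.999)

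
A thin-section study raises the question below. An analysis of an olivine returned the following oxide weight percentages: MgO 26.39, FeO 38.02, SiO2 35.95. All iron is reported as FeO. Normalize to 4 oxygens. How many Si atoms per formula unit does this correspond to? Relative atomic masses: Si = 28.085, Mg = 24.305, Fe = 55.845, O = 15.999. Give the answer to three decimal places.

1.005 Si apfu

26.39 wt% MgO ÷ 40.304 g/mol = 0.65477 mol, giving 0.65477 Mg and 0.65477 O.
38.02 wt% FeO ÷ 71.844 g/mol = 0.52920 mol, giving 0.52920 Fe and 0.52920 O.
35.95 wt% SiO2 ÷ 60.083 g/mol = 0.59834 mol, giving 0.59834 Si and 1.19668 O.
Oxygen sums to 2.38065; scaling by 4/2.38065 = 1.68021 puts the formula on 4 O.
Si: 0.59834 × 1.68021 = 1.005 atoms per formula unit.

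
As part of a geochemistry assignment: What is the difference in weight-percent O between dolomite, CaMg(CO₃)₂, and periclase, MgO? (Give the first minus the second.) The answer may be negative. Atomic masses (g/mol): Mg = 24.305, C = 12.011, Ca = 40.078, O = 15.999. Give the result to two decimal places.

12.36 percentage points

First mineral: 95.994 g O in 184.399 g formula = 52.06 wt% O.
Second mineral: 15.999 g O in 40.304 g formula = 39.70 wt% O.
52.06% − 39.70% gives a difference of 12.36 percentage points.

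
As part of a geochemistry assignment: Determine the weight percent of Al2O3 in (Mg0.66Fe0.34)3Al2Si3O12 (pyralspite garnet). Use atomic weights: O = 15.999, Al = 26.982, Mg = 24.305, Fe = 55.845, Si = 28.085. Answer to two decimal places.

M((Mg0.66Fe0.34)3Al2Si3O12) = 435.293 g/mol; M(Al2O3) = 101.961 g/mol.
Moles Al2O3 per formula unit = 2 Al ÷ 2 = 1.0000.
Al2O3 fraction = (1.0000 × 101.961) / 435.293 = 101.961/435.293 = 0.2342.

23.42 wt%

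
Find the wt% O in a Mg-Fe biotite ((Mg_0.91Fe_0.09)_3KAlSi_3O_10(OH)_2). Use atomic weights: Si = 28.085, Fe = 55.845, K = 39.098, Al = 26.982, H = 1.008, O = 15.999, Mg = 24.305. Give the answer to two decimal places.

Formula mass = 2.73*24.305 + 0.27*55.845 + 1*39.098 + 1*26.982 + 3*28.085 + 12*15.999 + 2*1.008 = 425.770 g/mol, of which 191.988 g is O.
So O makes up 191.988/425.770 = 0.4509 of the mass, i.e. 45.09%.

45.09 mass %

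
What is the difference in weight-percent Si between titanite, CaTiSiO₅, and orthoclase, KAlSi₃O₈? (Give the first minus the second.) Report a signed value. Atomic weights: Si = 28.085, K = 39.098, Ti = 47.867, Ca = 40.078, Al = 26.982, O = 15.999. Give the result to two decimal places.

First mineral: 28.085 g Si in 196.025 g formula = 14.33 wt% Si.
Second mineral: 84.255 g Si in 278.327 g formula = 30.27 wt% Si.
14.33% − 30.27% gives a difference of -15.94 percentage points.

-15.94 percentage points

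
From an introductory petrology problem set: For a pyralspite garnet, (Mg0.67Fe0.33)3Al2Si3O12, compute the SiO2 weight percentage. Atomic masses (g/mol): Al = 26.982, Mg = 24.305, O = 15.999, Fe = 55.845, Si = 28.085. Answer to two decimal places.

41.50 wt%

Formula mass = 434.347 g/mol.
3 Si → 3.0000 mol SiO2 per formula unit; M(SiO2) = 60.083, so SiO2 mass = 180.249 g.
180.249/434.347 × 100 = 41.50 wt%.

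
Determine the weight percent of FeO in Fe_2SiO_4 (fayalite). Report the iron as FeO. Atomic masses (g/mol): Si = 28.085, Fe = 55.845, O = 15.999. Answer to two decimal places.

Formula mass = 203.771 g/mol.
2 Fe → 2.0000 mol FeO per formula unit; M(FeO) = 71.844, so FeO mass = 143.688 g.
143.688/203.771 × 100 = 70.51 wt%.

70.51 wt%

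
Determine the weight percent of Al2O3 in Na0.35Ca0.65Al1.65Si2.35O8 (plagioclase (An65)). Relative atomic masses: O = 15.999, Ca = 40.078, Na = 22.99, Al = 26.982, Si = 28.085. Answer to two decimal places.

Molar mass of Na0.35Ca0.65Al1.65Si2.35O8 = 0.35*22.99 + 0.65*40.078 + 1.65*26.982 + 2.35*28.085 + 8*15.999 = 272.609 g/mol.
Each formula unit contains 1.65 Al, equivalent to 1.65/2 = 0.8250 mol Al2O3.
M(Al2O3) = 2×26.982 + 3×15.999 = 101.961 g/mol.
Mass of Al2O3 per formula unit = 0.8250 × 101.961 = 84.118 g.
Al2O3 wt% = 84.118 / 272.609 × 100 = 30.86%.

30.86 wt%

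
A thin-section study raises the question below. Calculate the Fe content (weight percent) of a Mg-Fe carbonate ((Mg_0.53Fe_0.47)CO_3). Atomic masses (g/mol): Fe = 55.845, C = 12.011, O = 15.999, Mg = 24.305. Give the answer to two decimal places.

26.48 weight percent

Molar mass of (Mg_0.53Fe_0.47)CO_3: 0.53*24.305 + 0.47*55.845 + 1*12.011 + 3*15.999 = 99.137 g/mol.
Mass of Fe per formula unit: 0.47 × 55.845 = 26.247 g.
Weight fraction Fe = 26.247 / 99.137 = 0.2648.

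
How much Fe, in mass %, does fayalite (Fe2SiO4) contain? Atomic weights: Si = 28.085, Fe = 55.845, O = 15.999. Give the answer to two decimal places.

Formula mass = 2·55.845 + 1·28.085 + 4·15.999 = 203.771 g/mol, of which 111.690 g is Fe.
So Fe makes up 111.690/203.771 = 0.5481 of the mass, i.e. 54.81%.

54.81 mass %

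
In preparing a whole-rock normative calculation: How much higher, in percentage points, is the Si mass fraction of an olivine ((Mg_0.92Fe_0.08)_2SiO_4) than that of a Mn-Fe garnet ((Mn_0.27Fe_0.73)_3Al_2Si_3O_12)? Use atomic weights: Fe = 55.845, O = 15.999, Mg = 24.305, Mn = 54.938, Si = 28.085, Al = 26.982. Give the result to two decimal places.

2.32 percentage points

Si in (Mg_0.92Fe_0.08)_2SiO_4: molar mass 145.737 g/mol; 1×28.085 = 28.085 g → 19.27 wt%.
Si in (Mn_0.27Fe_0.73)_3Al_2Si_3O_12: molar mass 497.007 g/mol; 3×28.085 = 84.255 g → 16.95 wt%.
Difference = 19.27 − 16.95 = 2.32 percentage points.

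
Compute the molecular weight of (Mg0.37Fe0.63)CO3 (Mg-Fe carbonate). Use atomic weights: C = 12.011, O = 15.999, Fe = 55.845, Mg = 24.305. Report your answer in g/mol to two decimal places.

104.18 g/mol

M = 0.37×24.305 + 0.63×55.845 + 1×12.011 + 3×15.999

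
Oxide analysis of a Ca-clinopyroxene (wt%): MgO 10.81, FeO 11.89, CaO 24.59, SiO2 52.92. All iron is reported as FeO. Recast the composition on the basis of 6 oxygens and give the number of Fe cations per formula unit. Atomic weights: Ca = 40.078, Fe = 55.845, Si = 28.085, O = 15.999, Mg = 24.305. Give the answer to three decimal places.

MgO: 10.81/40.304 = 0.26821 mol → 0.26821 mol Mg, 0.26821 mol O.
FeO: 11.89/71.844 = 0.16550 mol → 0.16550 mol Fe, 0.16550 mol O.
CaO: 24.59/56.077 = 0.43850 mol → 0.43850 mol Ca, 0.43850 mol O.
SiO2: 52.92/60.083 = 0.88078 mol → 0.88078 mol Si, 1.76156 mol O.
Total oxygen = 2.63377 mol. Normalization factor = 6/2.63377 = 2.27810.
Fe per 6 O = 0.16550 × 2.27810 = 0.377.

0.377 Fe apfu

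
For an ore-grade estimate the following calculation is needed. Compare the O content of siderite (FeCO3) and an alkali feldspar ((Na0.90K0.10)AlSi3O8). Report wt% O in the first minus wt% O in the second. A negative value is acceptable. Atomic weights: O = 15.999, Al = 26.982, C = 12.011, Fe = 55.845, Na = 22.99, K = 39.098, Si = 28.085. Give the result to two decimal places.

-7.08 percentage points

O in FeCO3: molar mass 115.853 g/mol; 3×15.999 = 47.997 g → 41.43 wt%.
O in (Na0.90K0.10)AlSi3O8: molar mass 263.830 g/mol; 8×15.999 = 127.992 g → 48.51 wt%.
Difference = 41.43 − 48.51 = -7.08 percentage points.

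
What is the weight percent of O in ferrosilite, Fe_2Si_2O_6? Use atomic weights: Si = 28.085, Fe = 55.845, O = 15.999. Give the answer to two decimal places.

Formula mass = 2*55.845 + 2*28.085 + 6*15.999 = 263.854 g/mol, of which 95.994 g is O.
So O makes up 95.994/263.854 = 0.3638 of the mass, i.e. 36.38%.

36.38 wt%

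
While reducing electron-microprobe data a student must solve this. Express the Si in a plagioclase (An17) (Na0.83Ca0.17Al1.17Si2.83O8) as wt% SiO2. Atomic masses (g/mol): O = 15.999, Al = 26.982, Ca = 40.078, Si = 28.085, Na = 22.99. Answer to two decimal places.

64.18 wt%

Molar mass of Na0.83Ca0.17Al1.17Si2.83O8 = 0.83×22.99 + 0.17×40.078 + 1.17×26.982 + 2.83×28.085 + 8×15.999 = 264.936 g/mol.
Each formula unit contains 2.83 Si, equivalent to 2.83/1 = 2.8300 mol SiO2.
M(SiO2) = 1×28.085 + 2×15.999 = 60.083 g/mol.
Mass of SiO2 per formula unit = 2.8300 × 60.083 = 170.035 g.
SiO2 wt% = 170.035 / 264.936 × 100 = 64.18%.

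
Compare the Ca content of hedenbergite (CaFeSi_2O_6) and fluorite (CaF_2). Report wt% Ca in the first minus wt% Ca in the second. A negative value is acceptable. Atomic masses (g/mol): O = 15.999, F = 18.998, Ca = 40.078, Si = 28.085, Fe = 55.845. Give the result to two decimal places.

M(CaFeSi_2O_6) = 248.087 g/mol, so wt% Ca = 40.078/248.087 × 100 = 16.15%.
M(CaF_2) = 78.074 g/mol, so wt% Ca = 40.078/78.074 × 100 = 51.33%.
16.15 − 51.33 = -35.18 pp.

-35.18 percentage points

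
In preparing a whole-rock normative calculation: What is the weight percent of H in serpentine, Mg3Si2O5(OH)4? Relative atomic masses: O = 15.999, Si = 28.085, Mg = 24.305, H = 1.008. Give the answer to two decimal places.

M(Mg3Si2O5(OH)4) = 277.108 g/mol.
H contributes 4 × 1.008 = 4.032 g per mole.
4.032/277.108 = 0.0146 → 1.46%.

1.46 weight percent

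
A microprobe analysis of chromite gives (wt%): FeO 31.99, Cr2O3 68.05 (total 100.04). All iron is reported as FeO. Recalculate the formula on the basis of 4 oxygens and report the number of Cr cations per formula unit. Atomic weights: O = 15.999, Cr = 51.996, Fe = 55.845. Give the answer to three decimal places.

FeO (M=71.844): mol = 0.44527; Fe = 0.44527, O = 0.44527.
Cr2O3 (M=151.989): mol = 0.44773; Cr = 0.89546, O = 1.34319.
ΣO = 1.78846; factor = 4/ΣO = 2.23656.
Cr apfu = 0.89546 × 2.23656 = 2.003.

2.003 Cr apfu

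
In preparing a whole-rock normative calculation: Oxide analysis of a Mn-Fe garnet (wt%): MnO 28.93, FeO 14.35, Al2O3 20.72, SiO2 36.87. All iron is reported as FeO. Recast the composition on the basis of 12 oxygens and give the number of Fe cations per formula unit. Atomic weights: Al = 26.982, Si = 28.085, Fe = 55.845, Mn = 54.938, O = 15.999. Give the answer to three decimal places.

28.93 wt% MnO ÷ 70.937 g/mol = 0.40783 mol, giving 0.40783 Mn and 0.40783 O.
14.35 wt% FeO ÷ 71.844 g/mol = 0.19974 mol, giving 0.19974 Fe and 0.19974 O.
20.72 wt% Al2O3 ÷ 101.961 g/mol = 0.20321 mol, giving 0.40642 Al and 0.60963 O.
36.87 wt% SiO2 ÷ 60.083 g/mol = 0.61365 mol, giving 0.61365 Si and 1.22730 O.
Oxygen sums to 2.44450; scaling by 12/2.44450 = 4.90898 puts the formula on 12 O.
Fe: 0.19974 × 4.90898 = 0.981 atoms per formula unit.

0.981 Fe apfu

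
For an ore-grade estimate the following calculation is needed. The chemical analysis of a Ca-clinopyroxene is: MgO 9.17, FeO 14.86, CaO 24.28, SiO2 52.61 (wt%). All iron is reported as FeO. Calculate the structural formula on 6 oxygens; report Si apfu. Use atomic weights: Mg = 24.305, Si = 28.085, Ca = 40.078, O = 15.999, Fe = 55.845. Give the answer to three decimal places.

MgO: 9.17/40.304 = 0.22752 mol → 0.22752 mol Mg, 0.22752 mol O.
FeO: 14.86/71.844 = 0.20684 mol → 0.20684 mol Fe, 0.20684 mol O.
CaO: 24.28/56.077 = 0.43298 mol → 0.43298 mol Ca, 0.43298 mol O.
SiO2: 52.61/60.083 = 0.87562 mol → 0.87562 mol Si, 1.75124 mol O.
Total oxygen = 2.61858 mol. Normalization factor = 6/2.61858 = 2.29132.
Si per 6 O = 0.87562 × 2.29132 = 2.006.

2.006 Si apfu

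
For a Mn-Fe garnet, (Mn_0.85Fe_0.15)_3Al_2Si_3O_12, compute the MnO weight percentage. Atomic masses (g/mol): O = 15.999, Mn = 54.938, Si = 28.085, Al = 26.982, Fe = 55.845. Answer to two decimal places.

Molar mass of (Mn_0.85Fe_0.15)_3Al_2Si_3O_12 = 2.55*54.938 + 0.45*55.845 + 2*26.982 + 3*28.085 + 12*15.999 = 495.429 g/mol.
Each formula unit contains 2.55 Mn, equivalent to 2.55/1 = 2.5500 mol MnO.
M(MnO) = 1×54.938 + 1×15.999 = 70.937 g/mol.
Mass of MnO per formula unit = 2.5500 × 70.937 = 180.889 g.
MnO wt% = 180.889 / 495.429 × 100 = 36.51%.

36.51 wt%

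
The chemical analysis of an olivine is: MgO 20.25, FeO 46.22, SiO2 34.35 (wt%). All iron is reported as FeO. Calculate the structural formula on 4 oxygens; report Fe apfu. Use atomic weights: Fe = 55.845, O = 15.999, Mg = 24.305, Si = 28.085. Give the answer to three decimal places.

1.124 Fe apfu

MgO (M=40.304): mol = 0.50243; Mg = 0.50243, O = 0.50243.
FeO (M=71.844): mol = 0.64334; Fe = 0.64334, O = 0.64334.
SiO2 (M=60.083): mol = 0.57171; Si = 0.57171, O = 1.14342.
ΣO = 2.28919; factor = 4/ΣO = 1.74734.
Fe apfu = 0.64334 × 1.74734 = 1.124.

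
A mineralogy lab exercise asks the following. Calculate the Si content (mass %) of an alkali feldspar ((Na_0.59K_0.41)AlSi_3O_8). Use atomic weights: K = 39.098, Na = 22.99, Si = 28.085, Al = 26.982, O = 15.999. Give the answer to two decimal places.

Molar mass of (Na_0.59K_0.41)AlSi_3O_8: 0.59*22.99 + 0.41*39.098 + 1*26.982 + 3*28.085 + 8*15.999 = 268.823 g/mol.
Mass of Si per formula unit: 3 × 28.085 = 84.255 g.
Weight fraction Si = 84.255 / 268.823 = 0.3134.

31.34 mass %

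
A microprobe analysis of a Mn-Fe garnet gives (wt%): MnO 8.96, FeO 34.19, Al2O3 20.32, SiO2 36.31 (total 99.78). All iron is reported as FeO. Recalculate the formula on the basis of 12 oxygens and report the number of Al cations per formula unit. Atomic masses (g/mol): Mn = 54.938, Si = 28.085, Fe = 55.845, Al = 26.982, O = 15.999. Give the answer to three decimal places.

1.986 Al apfu

MnO (M=70.937): mol = 0.12631; Mn = 0.12631, O = 0.12631.
FeO (M=71.844): mol = 0.47589; Fe = 0.47589, O = 0.47589.
Al2O3 (M=101.961): mol = 0.19929; Al = 0.39858, O = 0.59787.
SiO2 (M=60.083): mol = 0.60433; Si = 0.60433, O = 1.20866.
ΣO = 2.40873; factor = 12/ΣO = 4.98188.
Al apfu = 0.39858 × 4.98188 = 1.986.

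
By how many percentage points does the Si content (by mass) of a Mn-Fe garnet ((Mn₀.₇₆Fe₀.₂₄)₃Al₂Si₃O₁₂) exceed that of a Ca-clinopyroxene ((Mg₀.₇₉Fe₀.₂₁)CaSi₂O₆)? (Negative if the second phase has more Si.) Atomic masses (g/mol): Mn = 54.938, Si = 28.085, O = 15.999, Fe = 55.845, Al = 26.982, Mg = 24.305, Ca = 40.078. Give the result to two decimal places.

-8.17 percentage points

Si in (Mn₀.₇₆Fe₀.₂₄)₃Al₂Si₃O₁₂: molar mass 495.674 g/mol; 3×28.085 = 84.255 g → 17.00 wt%.
Si in (Mg₀.₇₉Fe₀.₂₁)CaSi₂O₆: molar mass 223.170 g/mol; 2×28.085 = 56.170 g → 25.17 wt%.
Difference = 17.00 − 25.17 = -8.17 percentage points.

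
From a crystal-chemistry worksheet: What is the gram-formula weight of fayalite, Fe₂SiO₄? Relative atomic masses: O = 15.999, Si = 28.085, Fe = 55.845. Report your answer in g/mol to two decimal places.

Fe: 2 × 55.845 = 111.6900
Si: 1 × 28.085 = 28.0850
O: 4 × 15.999 = 63.9960
Summing the contributions gives the formula mass.

203.77 g/mol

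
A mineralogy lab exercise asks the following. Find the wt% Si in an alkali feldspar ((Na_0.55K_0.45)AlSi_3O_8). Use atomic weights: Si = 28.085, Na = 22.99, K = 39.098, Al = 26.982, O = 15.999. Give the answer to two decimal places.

Molar mass of (Na_0.55K_0.45)AlSi_3O_8: 0.55×22.99 + 0.45×39.098 + 1×26.982 + 3×28.085 + 8×15.999 = 269.468 g/mol.
Mass of Si per formula unit: 3 × 28.085 = 84.255 g.
Weight fraction Si = 84.255 / 269.468 = 0.3127.

31.27 weight percent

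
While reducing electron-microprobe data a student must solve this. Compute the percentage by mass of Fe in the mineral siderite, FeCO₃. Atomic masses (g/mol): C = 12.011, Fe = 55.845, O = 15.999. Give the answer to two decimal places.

48.20 weight percent

M(FeCO₃) = 115.853 g/mol.
Fe contributes 1 × 55.845 = 55.845 g per mole.
55.845/115.853 = 0.4820 → 48.20%.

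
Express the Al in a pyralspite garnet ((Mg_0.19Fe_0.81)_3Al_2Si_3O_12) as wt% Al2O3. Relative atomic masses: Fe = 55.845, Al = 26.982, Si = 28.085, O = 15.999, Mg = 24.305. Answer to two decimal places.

21.25 wt%

Molar mass of (Mg_0.19Fe_0.81)_3Al_2Si_3O_12 = 0.57*24.305 + 2.43*55.845 + 2*26.982 + 3*28.085 + 12*15.999 = 479.764 g/mol.
Each formula unit contains 2 Al, equivalent to 2/2 = 1.0000 mol Al2O3.
M(Al2O3) = 2×26.982 + 3×15.999 = 101.961 g/mol.
Mass of Al2O3 per formula unit = 1.0000 × 101.961 = 101.961 g.
Al2O3 wt% = 101.961 / 479.764 × 100 = 21.25%.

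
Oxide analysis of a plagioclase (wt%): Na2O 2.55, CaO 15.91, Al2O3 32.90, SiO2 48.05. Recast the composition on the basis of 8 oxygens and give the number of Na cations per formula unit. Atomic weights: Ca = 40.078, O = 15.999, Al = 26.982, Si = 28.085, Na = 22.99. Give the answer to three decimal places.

0.228 Na apfu

Na2O (M=61.979): mol = 0.04114; Na = 0.08228, O = 0.04114.
CaO (M=56.077): mol = 0.28372; Ca = 0.28372, O = 0.28372.
Al2O3 (M=101.961): mol = 0.32267; Al = 0.64534, O = 0.96801.
SiO2 (M=60.083): mol = 0.79973; Si = 0.79973, O = 1.59946.
ΣO = 2.89233; factor = 8/ΣO = 2.76594.
Na apfu = 0.08228 × 2.76594 = 0.228.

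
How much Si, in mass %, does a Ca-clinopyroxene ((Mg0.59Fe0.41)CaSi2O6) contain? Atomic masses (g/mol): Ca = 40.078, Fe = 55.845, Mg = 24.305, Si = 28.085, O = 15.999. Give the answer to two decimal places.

24.48 mass %

Formula mass = 0.59*24.305 + 0.41*55.845 + 1*40.078 + 2*28.085 + 6*15.999 = 229.478 g/mol, of which 56.170 g is Si.
So Si makes up 56.170/229.478 = 0.2448 of the mass, i.e. 24.48%.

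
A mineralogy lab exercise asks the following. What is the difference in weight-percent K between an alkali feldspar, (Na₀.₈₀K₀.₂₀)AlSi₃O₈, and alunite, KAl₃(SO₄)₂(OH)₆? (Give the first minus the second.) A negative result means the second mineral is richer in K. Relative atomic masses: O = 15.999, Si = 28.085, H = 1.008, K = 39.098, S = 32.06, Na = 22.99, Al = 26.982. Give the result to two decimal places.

-6.49 percentage points

K in (Na₀.₈₀K₀.₂₀)AlSi₃O₈: molar mass 265.441 g/mol; 0.20×39.098 = 7.820 g → 2.95 wt%.
K in KAl₃(SO₄)₂(OH)₆: molar mass 414.198 g/mol; 1×39.098 = 39.098 g → 9.44 wt%.
Difference = 2.95 − 9.44 = -6.49 percentage points.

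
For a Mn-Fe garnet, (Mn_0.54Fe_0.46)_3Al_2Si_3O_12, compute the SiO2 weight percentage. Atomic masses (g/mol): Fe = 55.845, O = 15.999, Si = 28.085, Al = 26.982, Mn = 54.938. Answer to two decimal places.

Formula mass = 496.273 g/mol.
3 Si → 3.0000 mol SiO2 per formula unit; M(SiO2) = 60.083, so SiO2 mass = 180.249 g.
180.249/496.273 × 100 = 36.32 wt%.

36.32 wt%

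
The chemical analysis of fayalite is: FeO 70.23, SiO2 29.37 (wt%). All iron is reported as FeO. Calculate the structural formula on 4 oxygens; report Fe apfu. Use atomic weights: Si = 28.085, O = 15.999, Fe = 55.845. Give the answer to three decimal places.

2.000 Fe apfu

70.23 wt% FeO ÷ 71.844 g/mol = 0.97753 mol, giving 0.97753 Fe and 0.97753 O.
29.37 wt% SiO2 ÷ 60.083 g/mol = 0.48882 mol, giving 0.48882 Si and 0.97764 O.
Oxygen sums to 1.95517; scaling by 4/1.95517 = 2.04586 puts the formula on 4 O.
Fe: 0.97753 × 2.04586 = 2.000 atoms per formula unit.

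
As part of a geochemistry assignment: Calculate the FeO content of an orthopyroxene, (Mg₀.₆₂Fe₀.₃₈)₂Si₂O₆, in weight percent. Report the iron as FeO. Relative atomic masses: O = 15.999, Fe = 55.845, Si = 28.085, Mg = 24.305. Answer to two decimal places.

24.29 wt%

Formula mass = 224.744 g/mol.
0.76 Fe → 0.7600 mol FeO per formula unit; M(FeO) = 71.844, so FeO mass = 54.601 g.
54.601/224.744 × 100 = 24.29 wt%.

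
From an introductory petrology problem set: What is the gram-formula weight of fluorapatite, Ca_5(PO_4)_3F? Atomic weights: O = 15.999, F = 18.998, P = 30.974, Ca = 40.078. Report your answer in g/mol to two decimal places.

M = 5·40.078 + 3·30.974 + 12·15.999 + 1·18.998

504.30 g/mol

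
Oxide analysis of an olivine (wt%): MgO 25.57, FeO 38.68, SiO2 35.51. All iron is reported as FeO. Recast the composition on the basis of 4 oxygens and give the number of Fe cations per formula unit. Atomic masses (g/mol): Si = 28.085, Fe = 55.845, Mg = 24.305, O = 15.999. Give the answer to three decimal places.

0.915 Fe apfu

MgO: 25.57/40.304 = 0.63443 mol → 0.63443 mol Mg, 0.63443 mol O.
FeO: 38.68/71.844 = 0.53839 mol → 0.53839 mol Fe, 0.53839 mol O.
SiO2: 35.51/60.083 = 0.59102 mol → 0.59102 mol Si, 1.18204 mol O.
Total oxygen = 2.35486 mol. Normalization factor = 4/2.35486 = 1.69861.
Fe per 4 O = 0.53839 × 1.69861 = 0.915.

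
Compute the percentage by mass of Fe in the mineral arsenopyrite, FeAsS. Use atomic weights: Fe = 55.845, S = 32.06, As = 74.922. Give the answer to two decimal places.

Molar mass of FeAsS: 1*55.845 + 1*74.922 + 1*32.06 = 162.827 g/mol.
Mass of Fe per formula unit: 1 × 55.845 = 55.845 g.
Weight fraction Fe = 55.845 / 162.827 = 0.3430.

34.30 weight percent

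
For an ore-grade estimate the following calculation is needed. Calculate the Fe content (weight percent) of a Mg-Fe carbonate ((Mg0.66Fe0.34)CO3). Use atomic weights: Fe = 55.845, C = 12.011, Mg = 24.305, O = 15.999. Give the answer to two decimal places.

M((Mg0.66Fe0.34)CO3) = 95.037 g/mol.
Fe contributes 0.34 × 55.845 = 18.987 g per mole.
18.987/95.037 = 0.1998 → 19.98%.

19.98 weight percent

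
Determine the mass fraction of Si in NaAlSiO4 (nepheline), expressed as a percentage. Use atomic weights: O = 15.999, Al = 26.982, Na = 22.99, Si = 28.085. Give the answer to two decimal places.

19.77 weight percent

Molar mass of NaAlSiO4: 1·22.99 + 1·26.982 + 1·28.085 + 4·15.999 = 142.053 g/mol.
Mass of Si per formula unit: 1 × 28.085 = 28.085 g.
Weight fraction Si = 28.085 / 142.053 = 0.1977.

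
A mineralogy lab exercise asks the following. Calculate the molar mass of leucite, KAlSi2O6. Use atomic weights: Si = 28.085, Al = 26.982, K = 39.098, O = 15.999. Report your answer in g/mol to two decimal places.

218.24 g/mol

The formula mass is the sum 1(39.098) + 1(26.982) + 2(28.085) + 6(15.999).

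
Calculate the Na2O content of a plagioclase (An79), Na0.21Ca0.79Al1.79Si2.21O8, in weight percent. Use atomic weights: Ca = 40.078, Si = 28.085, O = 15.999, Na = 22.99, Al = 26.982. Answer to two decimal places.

M(Na0.21Ca0.79Al1.79Si2.21O8) = 274.847 g/mol; M(Na2O) = 61.979 g/mol.
Moles Na2O per formula unit = 0.21 Na ÷ 2 = 0.1050.
Na2O fraction = (0.1050 × 61.979) / 274.847 = 6.508/274.847 = 0.0237.

2.37 wt%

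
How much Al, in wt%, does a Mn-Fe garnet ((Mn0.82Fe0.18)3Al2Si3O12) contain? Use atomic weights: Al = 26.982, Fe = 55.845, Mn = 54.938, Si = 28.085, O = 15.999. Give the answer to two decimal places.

10.89 wt%

Molar mass of (Mn0.82Fe0.18)3Al2Si3O12: 2.46·54.938 + 0.54·55.845 + 2·26.982 + 3·28.085 + 12·15.999 = 495.511 g/mol.
Mass of Al per formula unit: 2 × 26.982 = 53.964 g.
Weight fraction Al = 53.964 / 495.511 = 0.1089.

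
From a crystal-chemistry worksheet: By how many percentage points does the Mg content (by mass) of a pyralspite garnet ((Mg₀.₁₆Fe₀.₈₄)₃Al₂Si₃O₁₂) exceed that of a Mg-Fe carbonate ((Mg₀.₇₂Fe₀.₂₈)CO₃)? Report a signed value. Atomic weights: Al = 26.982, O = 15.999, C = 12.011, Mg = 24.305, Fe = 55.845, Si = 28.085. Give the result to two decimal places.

-16.37 percentage points

Mg in (Mg₀.₁₆Fe₀.₈₄)₃Al₂Si₃O₁₂: molar mass 482.603 g/mol; 0.48×24.305 = 11.666 g → 2.42 wt%.
Mg in (Mg₀.₇₂Fe₀.₂₈)CO₃: molar mass 93.144 g/mol; 0.72×24.305 = 17.500 g → 18.79 wt%.
Difference = 2.42 − 18.79 = -16.37 percentage points.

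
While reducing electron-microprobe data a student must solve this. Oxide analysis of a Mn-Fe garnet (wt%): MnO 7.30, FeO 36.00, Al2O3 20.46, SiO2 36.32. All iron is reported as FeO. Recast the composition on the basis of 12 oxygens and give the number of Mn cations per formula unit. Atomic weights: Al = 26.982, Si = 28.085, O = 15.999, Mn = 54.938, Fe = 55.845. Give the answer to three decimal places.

MnO (M=70.937): mol = 0.10291; Mn = 0.10291, O = 0.10291.
FeO (M=71.844): mol = 0.50109; Fe = 0.50109, O = 0.50109.
Al2O3 (M=101.961): mol = 0.20066; Al = 0.40132, O = 0.60198.
SiO2 (M=60.083): mol = 0.60450; Si = 0.60450, O = 1.20900.
ΣO = 2.41498; factor = 12/ΣO = 4.96899.
Mn apfu = 0.10291 × 4.96899 = 0.511.

0.511 Mn apfu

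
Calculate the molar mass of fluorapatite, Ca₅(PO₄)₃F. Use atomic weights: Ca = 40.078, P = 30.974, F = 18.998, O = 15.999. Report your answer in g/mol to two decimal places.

M = 5(40.078) + 3(30.974) + 12(15.999) + 1(18.998)

504.30 g/mol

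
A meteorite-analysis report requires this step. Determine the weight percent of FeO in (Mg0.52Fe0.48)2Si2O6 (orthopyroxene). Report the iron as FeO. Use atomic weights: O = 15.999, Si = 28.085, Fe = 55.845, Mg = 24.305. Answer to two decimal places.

29.85 wt%

Formula mass = 231.052 g/mol.
0.96 Fe → 0.9600 mol FeO per formula unit; M(FeO) = 71.844, so FeO mass = 68.970 g.
68.970/231.052 × 100 = 29.85 wt%.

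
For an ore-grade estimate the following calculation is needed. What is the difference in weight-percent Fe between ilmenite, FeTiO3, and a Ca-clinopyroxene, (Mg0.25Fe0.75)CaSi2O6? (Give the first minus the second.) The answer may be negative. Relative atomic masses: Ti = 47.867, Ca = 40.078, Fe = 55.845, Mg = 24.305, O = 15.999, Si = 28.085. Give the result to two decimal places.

19.37 percentage points

M(FeTiO3) = 151.709 g/mol, so wt% Fe = 55.845/151.709 × 100 = 36.81%.
M((Mg0.25Fe0.75)CaSi2O6) = 240.202 g/mol, so wt% Fe = 41.884/240.202 × 100 = 17.44%.
36.81 − 17.44 = 19.37 pp.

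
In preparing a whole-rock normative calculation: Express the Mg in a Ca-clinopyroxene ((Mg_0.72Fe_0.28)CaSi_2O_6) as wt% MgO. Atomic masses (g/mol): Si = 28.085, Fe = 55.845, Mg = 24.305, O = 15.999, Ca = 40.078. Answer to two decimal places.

Molar mass of (Mg_0.72Fe_0.28)CaSi_2O_6 = 0.72×24.305 + 0.28×55.845 + 1×40.078 + 2×28.085 + 6×15.999 = 225.378 g/mol.
Each formula unit contains 0.72 Mg, equivalent to 0.72/1 = 0.7200 mol MgO.
M(MgO) = 1×24.305 + 1×15.999 = 40.304 g/mol.
Mass of MgO per formula unit = 0.7200 × 40.304 = 29.019 g.
MgO wt% = 29.019 / 225.378 × 100 = 12.88%.

12.88 wt%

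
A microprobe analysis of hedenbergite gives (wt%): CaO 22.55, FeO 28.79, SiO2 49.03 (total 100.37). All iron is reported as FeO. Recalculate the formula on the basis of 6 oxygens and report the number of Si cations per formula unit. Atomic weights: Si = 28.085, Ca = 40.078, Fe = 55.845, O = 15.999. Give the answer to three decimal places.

2.011 Si apfu

22.55 wt% CaO ÷ 56.077 g/mol = 0.40213 mol, giving 0.40213 Ca and 0.40213 O.
28.79 wt% FeO ÷ 71.844 g/mol = 0.40073 mol, giving 0.40073 Fe and 0.40073 O.
49.03 wt% SiO2 ÷ 60.083 g/mol = 0.81604 mol, giving 0.81604 Si and 1.63208 O.
Oxygen sums to 2.43494; scaling by 6/2.43494 = 2.46413 puts the formula on 6 O.
Si: 0.81604 × 2.46413 = 2.011 atoms per formula unit.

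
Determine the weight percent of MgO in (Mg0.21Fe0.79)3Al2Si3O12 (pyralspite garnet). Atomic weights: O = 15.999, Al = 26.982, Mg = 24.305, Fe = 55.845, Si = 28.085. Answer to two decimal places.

5.31 wt%

M((Mg0.21Fe0.79)3Al2Si3O12) = 477.872 g/mol; M(MgO) = 40.304 g/mol.
Moles MgO per formula unit = 0.63 Mg ÷ 1 = 0.6300.
MgO fraction = (0.6300 × 40.304) / 477.872 = 25.392/477.872 = 0.0531.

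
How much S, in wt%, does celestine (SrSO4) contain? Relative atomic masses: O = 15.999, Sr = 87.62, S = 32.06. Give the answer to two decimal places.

Molar mass of SrSO4: 1*87.62 + 1*32.06 + 4*15.999 = 183.676 g/mol.
Mass of S per formula unit: 1 × 32.06 = 32.060 g.
Weight fraction S = 32.060 / 183.676 = 0.1745.

17.45 wt%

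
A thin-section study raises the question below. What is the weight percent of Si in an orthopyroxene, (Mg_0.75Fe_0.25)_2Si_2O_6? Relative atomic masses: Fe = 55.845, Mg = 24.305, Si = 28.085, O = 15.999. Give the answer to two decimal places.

M((Mg_0.75Fe_0.25)_2Si_2O_6) = 216.544 g/mol.
Si contributes 2 × 28.085 = 56.170 g per mole.
56.170/216.544 = 0.2594 → 25.94%.

25.94 wt%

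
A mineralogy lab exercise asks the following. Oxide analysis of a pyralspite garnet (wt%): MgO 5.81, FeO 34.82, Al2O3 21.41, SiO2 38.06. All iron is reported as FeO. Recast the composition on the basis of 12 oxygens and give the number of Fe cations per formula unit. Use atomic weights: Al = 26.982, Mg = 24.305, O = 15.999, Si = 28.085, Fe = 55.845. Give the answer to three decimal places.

MgO (M=40.304): mol = 0.14415; Mg = 0.14415, O = 0.14415.
FeO (M=71.844): mol = 0.48466; Fe = 0.48466, O = 0.48466.
Al2O3 (M=101.961): mol = 0.20998; Al = 0.41996, O = 0.62994.
SiO2 (M=60.083): mol = 0.63346; Si = 0.63346, O = 1.26692.
ΣO = 2.52567; factor = 12/ΣO = 4.75121.
Fe apfu = 0.48466 × 4.75121 = 2.303.

2.303 Fe apfu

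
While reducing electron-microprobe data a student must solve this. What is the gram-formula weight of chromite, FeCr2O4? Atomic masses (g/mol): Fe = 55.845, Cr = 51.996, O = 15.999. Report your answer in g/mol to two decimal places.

The formula mass is the sum 1*55.845 + 2*51.996 + 4*15.999.

223.83 g/mol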